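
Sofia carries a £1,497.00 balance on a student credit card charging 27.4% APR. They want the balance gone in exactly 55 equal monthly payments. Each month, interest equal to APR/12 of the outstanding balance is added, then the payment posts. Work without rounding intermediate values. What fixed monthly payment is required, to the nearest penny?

Monthly rate r = 27.4%/12 = 2.28333% = 0.0228333.
Level-payment amortization: P = B₀·r / (1 − (1+r)^(−n)) = 1497.00·0.0228333 / (1 − 1.02283^(−55)).
Denominator 1 − (1+r)^(−55) = 0.711110345.
P = 34.1815 / 0.711110345 ≈ 48.07.

£48.07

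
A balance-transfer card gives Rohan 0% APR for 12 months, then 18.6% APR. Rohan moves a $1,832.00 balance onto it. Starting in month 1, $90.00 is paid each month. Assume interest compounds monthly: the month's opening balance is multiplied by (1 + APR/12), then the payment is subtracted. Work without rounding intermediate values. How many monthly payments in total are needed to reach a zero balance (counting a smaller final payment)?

Promo months 1–12 at r₀ = 0%/12 = 0; months 13+ at r₁ = 18.6%/12 = 0.0155.
After month 12 (no interest yet): B = $1,832.00 − 12·$90.00 = $752.00.
Then at r₁ with $90.00/mo: n₂ = −ln(1 − r₁·B/P)/ln(1+r₁) ≈ 9.02 → 10 more payments.

22 months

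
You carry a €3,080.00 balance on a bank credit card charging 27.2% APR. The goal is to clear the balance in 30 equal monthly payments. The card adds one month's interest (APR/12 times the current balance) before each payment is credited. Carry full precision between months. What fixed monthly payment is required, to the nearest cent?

€142.62

Monthly rate r = 27.2%/12 = 2.26667% = 0.0226667.
Level-payment amortization: P = B₀·r / (1 − (1+r)^(−n)) = 3080.00·0.0226667 / (1 − 1.02267^(−30)).
Denominator 1 − (1+r)^(−30) = 0.489522055.
P = 69.8133 / 0.489522055 ≈ 142.62.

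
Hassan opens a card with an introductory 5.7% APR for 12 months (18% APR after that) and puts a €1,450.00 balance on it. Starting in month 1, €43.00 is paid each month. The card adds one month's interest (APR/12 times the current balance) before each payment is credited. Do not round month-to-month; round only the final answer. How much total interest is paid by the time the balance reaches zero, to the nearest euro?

Promo months 1–12 at r₀ = 5.7%/12 = 0.00475; months 13+ at r₁ = 18%/12 = 0.015.
After month 12: iterate B ← B·(1+r₀) − €43.00 for 12 months → €1,005.15.
Then at r₁ with €43.00/mo: n₂ = −ln(1 − r₁·B/P)/ln(1+r₁) ≈ 29.00 → 29 more payments.
Total paid = 40·€43.00 + €42.96 = €1,762.96; interest = €1,762.96 − €1,450.00 = €312.96.

€313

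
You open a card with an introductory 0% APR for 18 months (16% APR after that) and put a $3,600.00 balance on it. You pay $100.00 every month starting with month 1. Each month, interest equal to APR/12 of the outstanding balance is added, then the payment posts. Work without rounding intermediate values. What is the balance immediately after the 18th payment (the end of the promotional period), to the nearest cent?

Promo months 1–18 at r₀ = 0%/12 = 0; months 19+ at r₁ = 16%/12 = 0.0133333.
After month 18 (no interest yet): B = $3,600.00 − 18·$100.00 = $1,800.00.

$1,800.00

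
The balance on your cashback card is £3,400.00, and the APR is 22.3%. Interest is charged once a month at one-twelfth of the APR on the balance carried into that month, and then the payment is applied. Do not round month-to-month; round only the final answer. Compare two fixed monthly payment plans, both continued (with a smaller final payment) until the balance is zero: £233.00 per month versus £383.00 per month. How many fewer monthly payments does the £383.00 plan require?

Monthly rate r = 22.3%/12 = 1.85833% = 0.0185833.
At £233.00/mo: n = ⌈−ln(1 − rB₀/P)/ln(1+r)⌉ = 18 payments (last £42.10); total interest = total paid − £3,400.00 = £603.10.
At £383.00/mo: 10 payments (last £303.69); total interest £350.69.
Payments saved = 18 − 10 = 8.

8 fewer payments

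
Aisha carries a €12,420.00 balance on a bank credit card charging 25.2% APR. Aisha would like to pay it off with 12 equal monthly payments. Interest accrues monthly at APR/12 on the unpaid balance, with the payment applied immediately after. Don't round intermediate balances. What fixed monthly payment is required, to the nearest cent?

€1,181.65

Monthly rate r = 25.2%/12 = 2.1% = 0.021.
Level-payment amortization: P = B₀·r / (1 − (1+r)^(−n)) = 12420.00·0.021 / (1 − 1.021^(−12)).
Denominator 1 − (1+r)^(−12) = 0.22072437.
P = 260.82 / 0.22072437 ≈ 1181.65.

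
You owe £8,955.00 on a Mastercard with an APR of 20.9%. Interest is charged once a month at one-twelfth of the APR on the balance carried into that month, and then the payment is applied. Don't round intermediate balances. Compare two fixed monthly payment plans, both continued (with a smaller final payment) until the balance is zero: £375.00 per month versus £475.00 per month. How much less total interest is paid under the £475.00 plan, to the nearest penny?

Monthly rate r = 20.9%/12 = 1.74167% = 0.0174167.
At £375.00/mo: n = ⌈−ln(1 − rB₀/P)/ln(1+r)⌉ = 32 payments (last £53.20); total interest = total paid − £8,955.00 = £2,723.20.
At £475.00/mo: 24 payments (last £24.49); total interest £1,994.49.
Interest saved = £2,723.20 − £1,994.49 = £728.71.

£728.71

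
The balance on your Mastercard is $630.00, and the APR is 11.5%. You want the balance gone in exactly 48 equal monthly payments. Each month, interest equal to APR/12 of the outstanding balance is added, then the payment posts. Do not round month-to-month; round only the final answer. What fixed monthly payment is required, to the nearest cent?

Monthly rate r = 11.5%/12 = 0.958333% = 0.00958333.
Level-payment amortization: P = B₀·r / (1 − (1+r)^(−n)) = 630.00·0.00958333 / (1 − 1.00958^(−48)).
Denominator 1 − (1+r)^(−48) = 0.367332211.
P = 6.0375 / 0.367332211 ≈ 16.44.

$16.44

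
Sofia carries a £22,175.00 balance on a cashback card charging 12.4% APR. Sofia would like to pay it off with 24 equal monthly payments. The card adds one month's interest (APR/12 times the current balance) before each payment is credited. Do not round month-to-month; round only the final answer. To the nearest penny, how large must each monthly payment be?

£1,048.00

Monthly rate r = 12.4%/12 = 1.03333% = 0.0103333.
Level-payment amortization: P = B₀·r / (1 − (1+r)^(−n)) = 22175.00·0.0103333 / (1 − 1.01033^(−24)).
Denominator 1 − (1+r)^(−24) = 0.218646359.
P = 229.142 / 0.218646359 ≈ 1048.00.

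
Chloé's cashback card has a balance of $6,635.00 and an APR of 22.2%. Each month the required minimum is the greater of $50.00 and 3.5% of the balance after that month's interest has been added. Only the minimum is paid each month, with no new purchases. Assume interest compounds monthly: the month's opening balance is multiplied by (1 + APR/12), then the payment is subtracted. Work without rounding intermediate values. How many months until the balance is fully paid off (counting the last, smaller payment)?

130 months

Monthly rate r = 22.2%/12 = 1.85% = 0.0185.
While 3.5% of the post-interest balance exceeds $50.00, each month B ← (B·(1+r))·(1 − 0.035), i.e. B shrinks by the factor (1+r)·0.965 = 0.98285.
This holds for months 1–90. Entering month 91 the balance is $1,398.92; 3.5% of the post-interest balance is now below $50.00, so the flat $50.00 minimum applies from here.
From month 91 a fixed $50.00 at rate r clears $1,398.92 in 40 more payments. Total: 90 + 40 = 130 months.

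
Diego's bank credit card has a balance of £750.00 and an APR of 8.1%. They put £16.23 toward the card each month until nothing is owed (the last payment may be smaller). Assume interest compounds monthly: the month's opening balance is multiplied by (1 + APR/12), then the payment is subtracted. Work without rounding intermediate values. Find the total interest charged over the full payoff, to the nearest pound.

Monthly rate r = 8.1%/12 = 0.675% = 0.00675.
Payoff takes n = ⌈−ln(1 − rB₀/P)/ln(1+r)⌉ = ⌈55.572⌉ = 56 payments; the last is £9.30.
Total paid = 55·£16.23 + £9.30 = £901.95.
Total interest = total paid − principal = £901.95 − £750.00 = £151.95.

£152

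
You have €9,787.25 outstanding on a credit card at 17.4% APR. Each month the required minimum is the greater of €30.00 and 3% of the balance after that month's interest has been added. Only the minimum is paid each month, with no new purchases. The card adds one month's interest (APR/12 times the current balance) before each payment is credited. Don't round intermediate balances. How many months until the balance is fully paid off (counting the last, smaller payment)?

Monthly rate r = 17.4%/12 = 1.45% = 0.0145.
While 3% of the post-interest balance exceeds €30.00, each month B ← (B·(1+r))·(1 − 0.03), i.e. B shrinks by the factor (1+r)·0.97 = 0.98406.
This holds for months 1–143. Entering month 144 the balance is €984.15; 3% of the post-interest balance is now below €30.00, so the flat €30.00 minimum applies from here.
From month 144 a fixed €30.00 at rate r clears €984.15 in 45 more payments. Total: 143 + 45 = 188 months.

188 months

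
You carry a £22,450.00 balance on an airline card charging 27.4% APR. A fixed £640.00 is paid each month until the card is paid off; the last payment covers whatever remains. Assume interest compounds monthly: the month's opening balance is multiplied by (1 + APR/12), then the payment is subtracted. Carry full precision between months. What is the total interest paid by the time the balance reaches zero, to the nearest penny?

£23,311.19

Monthly rate r = 27.4%/12 = 2.28333% = 0.0228333.
Payoff takes n = ⌈−ln(1 − rB₀/P)/ln(1+r)⌉ = ⌈71.499⌉ = 72 payments; the last is £321.19.
Total paid = 71·£640.00 + £321.19 = £45,761.19.
Total interest = total paid − principal = £45,761.19 − £22,450.00 = £23,311.19.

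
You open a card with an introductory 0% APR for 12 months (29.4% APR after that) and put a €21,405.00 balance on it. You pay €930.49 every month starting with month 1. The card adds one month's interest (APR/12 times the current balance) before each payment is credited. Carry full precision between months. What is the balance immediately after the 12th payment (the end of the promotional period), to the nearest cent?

€10,239.12

Promo months 1–12 at r₀ = 0%/12 = 0; months 13+ at r₁ = 29.4%/12 = 0.0245.
After month 12 (no interest yet): B = €21,405.00 − 12·€930.49 = €10,239.12.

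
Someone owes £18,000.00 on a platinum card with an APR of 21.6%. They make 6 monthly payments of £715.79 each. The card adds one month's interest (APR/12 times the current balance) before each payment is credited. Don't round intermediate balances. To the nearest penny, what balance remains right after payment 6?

£15,540.90

Monthly rate r = 21.6%/12 = 1.8% = 0.018.
Each month: B ← B·(1+r) − £715.79.
Month 1: interest £324.00; balance after payment £17,608.21.
Month 2: interest £316.95; balance after payment £17,209.37.
Month 3: interest £309.77; balance after payment £16,803.35.
Month 4: interest £302.46; balance after payment £16,390.02.
Month 5: interest £295.02; balance after payment £15,969.25.
Month 6: interest £287.45; balance after payment £15,540.90.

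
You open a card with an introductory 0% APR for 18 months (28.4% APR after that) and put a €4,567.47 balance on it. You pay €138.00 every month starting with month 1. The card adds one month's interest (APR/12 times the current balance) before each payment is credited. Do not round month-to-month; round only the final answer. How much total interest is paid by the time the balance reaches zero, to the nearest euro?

€525

Promo months 1–18 at r₀ = 0%/12 = 0; months 19+ at r₁ = 28.4%/12 = 0.0236667.
After month 18 (no interest yet): B = €4,567.47 − 18·€138.00 = €2,083.47.
Then at r₁ with €138.00/mo: n₂ = −ln(1 − r₁·B/P)/ln(1+r₁) ≈ 18.90 → 19 more payments.
Total paid = 36·€138.00 + €124.37 = €5,092.37; interest = €5,092.37 − €4,567.47 = €524.90.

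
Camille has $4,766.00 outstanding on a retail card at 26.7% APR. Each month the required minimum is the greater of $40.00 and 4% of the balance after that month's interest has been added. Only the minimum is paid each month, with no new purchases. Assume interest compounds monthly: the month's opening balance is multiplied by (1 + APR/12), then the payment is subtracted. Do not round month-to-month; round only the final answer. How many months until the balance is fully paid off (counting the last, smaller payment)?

Monthly rate r = 26.7%/12 = 2.225% = 0.02225.
While 4% of the post-interest balance exceeds $40.00, each month B ← (B·(1+r))·(1 − 0.04), i.e. B shrinks by the factor (1+r)·0.96 = 0.98136.
This holds for months 1–85. Entering month 86 the balance is $962.86; 4% of the post-interest balance is now below $40.00, so the flat $40.00 minimum applies from here.
From month 86 a fixed $40.00 at rate r clears $962.86 in 35 more payments. Total: 85 + 35 = 120 months.

120 months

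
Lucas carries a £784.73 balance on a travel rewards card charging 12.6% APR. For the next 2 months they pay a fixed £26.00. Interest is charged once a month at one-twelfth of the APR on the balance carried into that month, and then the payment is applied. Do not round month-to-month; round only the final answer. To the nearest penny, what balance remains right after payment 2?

£749.02

Monthly rate r = 12.6%/12 = 1.05% = 0.0105.
Each month: B ← B·(1+r) − £26.00.
Month 1: interest £8.24; balance after payment £766.97.
Month 2: interest £8.05; balance after payment £749.02.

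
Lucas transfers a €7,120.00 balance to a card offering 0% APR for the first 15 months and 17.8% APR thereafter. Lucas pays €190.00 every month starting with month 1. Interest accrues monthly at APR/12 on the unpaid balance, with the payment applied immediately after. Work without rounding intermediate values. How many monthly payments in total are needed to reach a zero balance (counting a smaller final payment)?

43 months

Promo months 1–15 at r₀ = 0%/12 = 0; months 16+ at r₁ = 17.8%/12 = 0.0148333.
After month 15 (no interest yet): B = €7,120.00 − 15·€190.00 = €4,270.00.
Then at r₁ with €190.00/mo: n₂ = −ln(1 − r₁·B/P)/ln(1+r₁) ≈ 27.54 → 28 more payments.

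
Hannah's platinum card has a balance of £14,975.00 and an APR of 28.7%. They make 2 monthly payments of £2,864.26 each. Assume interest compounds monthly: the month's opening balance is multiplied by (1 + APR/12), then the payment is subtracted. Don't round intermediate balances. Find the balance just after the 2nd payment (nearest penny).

Monthly rate r = 28.7%/12 = 2.39167% = 0.0239167.
Each month: B ← B·(1+r) − £2,864.26.
Month 1: interest £358.15; balance after payment £12,468.89.
Month 2: interest £298.21; balance after payment £9,902.85.

£9,902.85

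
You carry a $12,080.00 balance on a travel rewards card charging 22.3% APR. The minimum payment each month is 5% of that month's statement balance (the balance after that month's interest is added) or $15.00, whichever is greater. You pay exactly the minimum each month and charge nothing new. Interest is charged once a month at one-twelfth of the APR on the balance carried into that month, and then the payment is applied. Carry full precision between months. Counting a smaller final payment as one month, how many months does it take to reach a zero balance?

138 months

Monthly rate r = 22.3%/12 = 1.85833% = 0.0185833.
While 5% of the post-interest balance exceeds $15.00, each month B ← (B·(1+r))·(1 − 0.05), i.e. B shrinks by the factor (1+r)·0.95 = 0.96765.
This holds for months 1–113. Entering month 114 the balance is $294.07; 5% of the post-interest balance is now below $15.00, so the flat $15.00 minimum applies from here.
From month 114 a fixed $15.00 at rate r clears $294.07 in 25 more payments. Total: 113 + 25 = 138 months.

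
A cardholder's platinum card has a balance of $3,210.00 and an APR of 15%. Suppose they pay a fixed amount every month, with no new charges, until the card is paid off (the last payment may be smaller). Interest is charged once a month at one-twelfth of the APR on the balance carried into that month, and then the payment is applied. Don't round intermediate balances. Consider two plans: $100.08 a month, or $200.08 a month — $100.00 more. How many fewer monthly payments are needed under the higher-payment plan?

Monthly rate r = 15%/12 = 1.25% = 0.0125.
At $100.08/mo: n = ⌈−ln(1 − rB₀/P)/ln(1+r)⌉ = 42 payments (last $24.71); total interest = total paid − $3,210.00 = $917.99.
At $200.08/mo: 19 payments (last $3.56); total interest $395.00.
Payments saved = 42 − 19 = 23.

23 fewer payments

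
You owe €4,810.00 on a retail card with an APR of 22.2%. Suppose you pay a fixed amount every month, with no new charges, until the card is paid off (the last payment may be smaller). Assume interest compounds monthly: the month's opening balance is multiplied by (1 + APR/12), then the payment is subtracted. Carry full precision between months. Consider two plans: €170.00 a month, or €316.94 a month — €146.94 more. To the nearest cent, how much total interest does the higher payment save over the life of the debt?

€1,175.70

Monthly rate r = 22.2%/12 = 1.85% = 0.0185.
At €170.00/mo: n = ⌈−ln(1 − rB₀/P)/ln(1+r)⌉ = 41 payments (last €73.89); total interest = total paid − €4,810.00 = €2,063.89.
At €316.94/mo: 18 payments (last €310.21); total interest €888.19.
Interest saved = €2,063.89 − €888.19 = €1,175.70.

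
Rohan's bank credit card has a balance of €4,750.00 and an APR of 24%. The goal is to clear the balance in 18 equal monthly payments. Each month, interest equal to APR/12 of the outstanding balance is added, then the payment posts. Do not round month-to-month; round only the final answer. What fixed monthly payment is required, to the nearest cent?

€316.83

Monthly rate r = 24%/12 = 2% = 0.02.
Level-payment amortization: P = B₀·r / (1 − (1+r)^(−n)) = 4750.00·0.02 / (1 − 1.02^(−18)).
Denominator 1 − (1+r)^(−18) = 0.299840625.
P = 95 / 0.299840625 ≈ 316.83.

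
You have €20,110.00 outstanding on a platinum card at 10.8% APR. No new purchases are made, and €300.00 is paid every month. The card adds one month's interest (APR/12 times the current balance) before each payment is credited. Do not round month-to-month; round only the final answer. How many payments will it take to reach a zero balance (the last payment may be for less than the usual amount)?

104 payments

Monthly rate r = 10.8%/12 = 0.9% = 0.009.
Recurrence: B ← B·(1+r) − €300.00.
Month 1: interest €180.99; balance after payment €19,990.99.
Month 2: interest €179.92; balance after payment €19,870.91.
Closed form: n = −ln(1 − rB₀/P)/ln(1+r) = −ln(0.3967)/ln(1.009) ≈ 103.192, so the balance reaches zero during payment 104.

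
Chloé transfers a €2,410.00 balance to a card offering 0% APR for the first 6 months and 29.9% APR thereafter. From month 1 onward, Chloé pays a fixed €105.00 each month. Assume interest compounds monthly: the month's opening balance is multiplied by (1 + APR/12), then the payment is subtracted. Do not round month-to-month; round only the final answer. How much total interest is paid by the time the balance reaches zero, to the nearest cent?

Promo months 1–6 at r₀ = 0%/12 = 0; months 7+ at r₁ = 29.9%/12 = 0.0249167.
After month 6 (no interest yet): B = €2,410.00 − 6·€105.00 = €1,780.00.
Then at r₁ with €105.00/mo: n₂ = −ln(1 − r₁·B/P)/ln(1+r₁) ≈ 22.30 → 23 more payments.
Total paid = 28·€105.00 + €31.93 = €2,971.93; interest = €2,971.93 − €2,410.00 = €561.93.

€561.93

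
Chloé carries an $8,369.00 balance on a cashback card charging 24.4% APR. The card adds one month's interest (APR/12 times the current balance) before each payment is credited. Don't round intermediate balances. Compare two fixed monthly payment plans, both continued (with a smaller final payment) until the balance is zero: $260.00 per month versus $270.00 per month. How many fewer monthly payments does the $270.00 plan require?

3 fewer payments

Monthly rate r = 24.4%/12 = 2.03333% = 0.0203333.
At $260.00/mo: n = ⌈−ln(1 − rB₀/P)/ln(1+r)⌉ = 53 payments (last $207.49); total interest = total paid − $8,369.00 = $5,358.49.
At $270.00/mo: 50 payments (last $116.16); total interest $4,977.16.
Payments saved = 53 − 50 = 3.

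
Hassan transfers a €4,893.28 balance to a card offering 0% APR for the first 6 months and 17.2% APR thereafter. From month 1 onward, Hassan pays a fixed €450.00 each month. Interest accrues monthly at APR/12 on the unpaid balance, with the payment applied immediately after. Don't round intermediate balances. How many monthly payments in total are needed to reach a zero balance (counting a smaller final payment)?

Promo months 1–6 at r₀ = 0%/12 = 0; months 7+ at r₁ = 17.2%/12 = 0.0143333.
After month 6 (no interest yet): B = €4,893.28 − 6·€450.00 = €2,193.28.
Then at r₁ with €450.00/mo: n₂ = −ln(1 − r₁·B/P)/ln(1+r₁) ≈ 5.09 → 6 more payments.

12 months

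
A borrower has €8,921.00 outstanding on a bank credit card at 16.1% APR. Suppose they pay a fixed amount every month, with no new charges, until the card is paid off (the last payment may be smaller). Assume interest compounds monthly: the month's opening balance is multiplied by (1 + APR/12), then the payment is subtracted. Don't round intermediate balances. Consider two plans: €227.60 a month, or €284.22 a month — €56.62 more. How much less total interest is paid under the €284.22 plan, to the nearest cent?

€1,086.88

Monthly rate r = 16.1%/12 = 1.34167% = 0.0134167.
At €227.60/mo: n = ⌈−ln(1 − rB₀/P)/ln(1+r)⌉ = 56 payments (last €226.84); total interest = total paid − €8,921.00 = €3,823.84.
At €284.22/mo: 42 payments (last €4.94); total interest €2,736.96.
Interest saved = €3,823.84 − €2,736.96 = €1,086.88.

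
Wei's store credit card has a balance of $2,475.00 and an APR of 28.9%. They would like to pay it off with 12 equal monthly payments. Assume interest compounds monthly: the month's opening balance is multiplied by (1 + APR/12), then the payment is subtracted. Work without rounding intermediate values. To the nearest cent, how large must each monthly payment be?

$239.94

Monthly rate r = 28.9%/12 = 2.40833% = 0.0240833.
Level-payment amortization: P = B₀·r / (1 − (1+r)^(−n)) = 2475.00·0.0240833 / (1 − 1.02408^(−12)).
Denominator 1 − (1+r)^(−12) = 0.248417911.
P = 59.6062 / 0.248417911 ≈ 239.94.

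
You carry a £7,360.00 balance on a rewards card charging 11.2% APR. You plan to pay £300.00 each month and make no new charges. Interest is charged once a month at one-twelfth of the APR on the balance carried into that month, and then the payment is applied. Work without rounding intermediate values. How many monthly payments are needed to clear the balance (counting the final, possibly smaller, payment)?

28 months

Monthly rate r = 11.2%/12 = 0.933333% = 0.00933333.
Recurrence: B ← B·(1+r) − £300.00.
Month 1: interest £68.69; balance after payment £7,128.69.
Month 2: interest £66.53; balance after payment £6,895.23.
Closed form: n = −ln(1 − rB₀/P)/ln(1+r) = −ln(0.77102)/ln(1.00933) ≈ 27.991, so the balance reaches zero during payment 28.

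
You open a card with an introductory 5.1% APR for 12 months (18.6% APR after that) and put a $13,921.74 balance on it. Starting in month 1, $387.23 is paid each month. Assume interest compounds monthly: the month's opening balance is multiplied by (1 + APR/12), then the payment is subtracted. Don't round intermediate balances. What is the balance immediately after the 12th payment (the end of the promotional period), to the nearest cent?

$9,891.65

Promo months 1–12 at r₀ = 5.1%/12 = 0.00425; months 13+ at r₁ = 18.6%/12 = 0.0155.
After month 12: iterate B ← B·(1+r₀) − $387.23 for 12 months → $9,891.65.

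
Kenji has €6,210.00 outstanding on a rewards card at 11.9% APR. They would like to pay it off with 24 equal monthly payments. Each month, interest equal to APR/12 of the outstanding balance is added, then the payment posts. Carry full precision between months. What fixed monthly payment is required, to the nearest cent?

Monthly rate r = 11.9%/12 = 0.991667% = 0.00991667.
Level-payment amortization: P = B₀·r / (1 − (1+r)^(−n)) = 6210.00·0.00991667 / (1 − 1.00992^(−24)).
Denominator 1 − (1+r)^(−24) = 0.210872726.
P = 61.5825 / 0.210872726 ≈ 292.04.

€292.04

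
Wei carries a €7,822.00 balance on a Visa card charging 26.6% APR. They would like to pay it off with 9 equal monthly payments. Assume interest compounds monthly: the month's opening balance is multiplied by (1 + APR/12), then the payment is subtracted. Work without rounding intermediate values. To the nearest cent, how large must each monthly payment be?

Monthly rate r = 26.6%/12 = 2.21667% = 0.0221667.
Level-payment amortization: P = B₀·r / (1 − (1+r)^(−n)) = 7822.00·0.0221667 / (1 − 1.02217^(−9)).
Denominator 1 − (1+r)^(−9) = 0.17907294.
P = 173.388 / 0.17907294 ≈ 968.25.

€968.25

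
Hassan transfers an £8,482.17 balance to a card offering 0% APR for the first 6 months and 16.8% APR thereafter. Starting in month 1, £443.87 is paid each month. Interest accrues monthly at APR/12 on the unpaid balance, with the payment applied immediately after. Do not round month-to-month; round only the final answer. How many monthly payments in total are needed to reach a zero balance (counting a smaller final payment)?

21 payments

Promo months 1–6 at r₀ = 0%/12 = 0; months 7+ at r₁ = 16.8%/12 = 0.014.
After month 6 (no interest yet): B = £8,482.17 − 6·£443.87 = £5,818.95.
Then at r₁ with £443.87/mo: n₂ = −ln(1 − r₁·B/P)/ln(1+r₁) ≈ 14.58 → 15 more payments.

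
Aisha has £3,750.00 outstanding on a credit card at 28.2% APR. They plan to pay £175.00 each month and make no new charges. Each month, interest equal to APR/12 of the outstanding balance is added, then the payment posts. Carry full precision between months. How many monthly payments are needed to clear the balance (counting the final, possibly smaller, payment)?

Monthly rate r = 28.2%/12 = 2.35% = 0.0235.
Recurrence: B ← B·(1+r) − £175.00.
Month 1: interest £88.12; balance after payment £3,663.12.
Month 2: interest £86.08; balance after payment £3,574.21.
Closed form: n = −ln(1 − rB₀/P)/ln(1+r) = −ln(0.49643)/ln(1.0235) ≈ 30.149, so the balance reaches zero during payment 31.

31 months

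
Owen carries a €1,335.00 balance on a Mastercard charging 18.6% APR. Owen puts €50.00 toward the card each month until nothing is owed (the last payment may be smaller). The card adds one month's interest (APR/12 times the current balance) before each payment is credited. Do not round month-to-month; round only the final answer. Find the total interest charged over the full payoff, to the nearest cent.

Monthly rate r = 18.6%/12 = 1.55% = 0.0155.
Payoff takes n = ⌈−ln(1 − rB₀/P)/ln(1+r)⌉ = ⌈34.730⌉ = 35 payments; the last is €36.56.
Total paid = 34·€50.00 + €36.56 = €1,736.56.
Total interest = total paid − principal = €1,736.56 − €1,335.00 = €401.56.

€401.56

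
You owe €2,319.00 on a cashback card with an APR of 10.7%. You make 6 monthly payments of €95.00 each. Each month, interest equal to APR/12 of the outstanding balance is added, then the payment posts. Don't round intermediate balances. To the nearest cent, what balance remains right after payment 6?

Monthly rate r = 10.7%/12 = 0.891667% = 0.00891667.
Each month: B ← B·(1+r) − €95.00.
Month 1: interest €20.68; balance after payment €2,244.68.
Month 2: interest €20.02; balance after payment €2,169.69.
Month 3: interest €19.35; balance after payment €2,094.04.
Month 4: interest €18.67; balance after payment €2,017.71.
Month 5: interest €17.99; balance after payment €1,940.70.
Month 6: interest €17.30; balance after payment €1,863.01.

€1,863.01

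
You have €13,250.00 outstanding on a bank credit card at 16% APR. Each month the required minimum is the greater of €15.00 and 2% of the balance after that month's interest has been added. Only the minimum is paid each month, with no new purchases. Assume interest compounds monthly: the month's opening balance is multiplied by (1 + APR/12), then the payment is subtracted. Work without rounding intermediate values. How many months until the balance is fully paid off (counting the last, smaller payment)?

Monthly rate r = 16%/12 = 1.33333% = 0.0133333.
While 2% of the post-interest balance exceeds €15.00, each month B ← (B·(1+r))·(1 − 0.02), i.e. B shrinks by the factor (1+r)·0.98 = 0.99307.
This holds for months 1–415. Entering month 416 the balance is €738.34; 2% of the post-interest balance is now below €15.00, so the flat €15.00 minimum applies from here.
From month 416 a fixed €15.00 at rate r clears €738.34 in 81 more payments. Total: 415 + 81 = 496 months.

496 months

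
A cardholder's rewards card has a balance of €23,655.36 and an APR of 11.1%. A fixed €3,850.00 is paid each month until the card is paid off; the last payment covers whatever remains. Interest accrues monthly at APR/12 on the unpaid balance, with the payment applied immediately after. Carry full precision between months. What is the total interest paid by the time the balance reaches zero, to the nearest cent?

€815.35

Monthly rate r = 11.1%/12 = 0.925% = 0.00925.
Payoff takes n = ⌈−ln(1 − rB₀/P)/ln(1+r)⌉ = ⌈6.355⌉ = 7 payments; the last is €1,370.71.
Total paid = 6·€3,850.00 + €1,370.71 = €24,470.71.
Total interest = total paid − principal = €24,470.71 − €23,655.36 = €815.35.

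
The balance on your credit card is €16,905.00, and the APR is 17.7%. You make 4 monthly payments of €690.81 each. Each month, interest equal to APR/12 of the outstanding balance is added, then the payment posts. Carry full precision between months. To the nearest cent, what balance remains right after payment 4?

Monthly rate r = 17.7%/12 = 1.475% = 0.01475.
Each month: B ← B·(1+r) − €690.81.
Month 1: interest €249.35; balance after payment €16,463.54.
Month 2: interest €242.84; balance after payment €16,015.57.
Month 3: interest €236.23; balance after payment €15,560.99.
Month 4: interest €229.52; balance after payment €15,099.70.

€15,099.70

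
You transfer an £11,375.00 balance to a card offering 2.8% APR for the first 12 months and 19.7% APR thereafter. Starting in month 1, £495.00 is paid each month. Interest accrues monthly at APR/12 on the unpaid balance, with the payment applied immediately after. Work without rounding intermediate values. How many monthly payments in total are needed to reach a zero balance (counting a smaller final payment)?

Promo months 1–12 at r₀ = 2.8%/12 = 0.00233333; months 13+ at r₁ = 19.7%/12 = 0.0164167.
After month 12: iterate B ← B·(1+r₀) − £495.00 for 12 months → £5,680.79.
Then at r₁ with £495.00/mo: n₂ = −ln(1 − r₁·B/P)/ln(1+r₁) ≈ 12.82 → 13 more payments.

25 payments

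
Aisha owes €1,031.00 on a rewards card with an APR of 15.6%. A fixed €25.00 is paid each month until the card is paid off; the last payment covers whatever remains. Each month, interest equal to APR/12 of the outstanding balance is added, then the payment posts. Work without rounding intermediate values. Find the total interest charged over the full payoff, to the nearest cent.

€455.79

Monthly rate r = 15.6%/12 = 1.3% = 0.013.
Payoff takes n = ⌈−ln(1 − rB₀/P)/ln(1+r)⌉ = ⌈59.470⌉ = 60 payments; the last is €11.79.
Total paid = 59·€25.00 + €11.79 = €1,486.79.
Total interest = total paid − principal = €1,486.79 − €1,031.00 = €455.79.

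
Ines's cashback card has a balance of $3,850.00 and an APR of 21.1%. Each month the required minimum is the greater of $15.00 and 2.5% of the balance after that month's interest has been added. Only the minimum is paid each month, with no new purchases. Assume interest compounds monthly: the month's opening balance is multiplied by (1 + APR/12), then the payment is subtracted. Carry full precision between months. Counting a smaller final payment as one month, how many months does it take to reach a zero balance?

Monthly rate r = 21.1%/12 = 1.75833% = 0.0175833.
While 2.5% of the post-interest balance exceeds $15.00, each month B ← (B·(1+r))·(1 − 0.025), i.e. B shrinks by the factor (1+r)·0.975 = 0.99214.
This holds for months 1–238. Entering month 239 the balance is $589.14; 2.5% of the post-interest balance is now below $15.00, so the flat $15.00 minimum applies from here.
From month 239 a fixed $15.00 at rate r clears $589.14 in 68 more payments. Total: 238 + 68 = 306 months.

306 months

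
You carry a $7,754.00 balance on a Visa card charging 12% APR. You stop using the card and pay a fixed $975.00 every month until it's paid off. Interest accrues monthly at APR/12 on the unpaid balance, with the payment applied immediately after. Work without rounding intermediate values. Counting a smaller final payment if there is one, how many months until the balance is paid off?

Monthly rate r = 12%/12 = 1% = 0.01.
Recurrence: B ← B·(1+r) − $975.00.
Month 1: interest $77.54; balance after payment $6,856.54.
Month 2: interest $68.57; balance after payment $5,950.11.
Closed form: n = −ln(1 − rB₀/P)/ln(1+r) = −ln(0.92047)/ln(1.01) ≈ 8.328, so the balance reaches zero during payment 9.

9 payments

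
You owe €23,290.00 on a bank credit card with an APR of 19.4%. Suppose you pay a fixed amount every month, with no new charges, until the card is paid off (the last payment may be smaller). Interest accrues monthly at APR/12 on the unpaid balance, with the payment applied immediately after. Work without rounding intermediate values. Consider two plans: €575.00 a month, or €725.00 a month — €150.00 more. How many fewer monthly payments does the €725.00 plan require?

21 fewer payments

Monthly rate r = 19.4%/12 = 1.61667% = 0.0161667.
At €575.00/mo: n = ⌈−ln(1 − rB₀/P)/ln(1+r)⌉ = 67 payments (last €188.28); total interest = total paid − €23,290.00 = €14,848.28.
At €725.00/mo: 46 payments (last €494.63); total interest €9,829.63.
Payments saved = 67 − 46 = 21.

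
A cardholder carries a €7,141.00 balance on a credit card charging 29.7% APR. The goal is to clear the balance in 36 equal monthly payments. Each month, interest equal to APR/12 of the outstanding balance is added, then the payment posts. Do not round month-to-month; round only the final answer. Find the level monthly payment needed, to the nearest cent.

€301.97

Monthly rate r = 29.7%/12 = 2.475% = 0.02475.
Level-payment amortization: P = B₀·r / (1 − (1+r)^(−n)) = 7141.00·0.02475 / (1 − 1.02475^(−36)).
Denominator 1 − (1+r)^(−36) = 0.585280336.
P = 176.74 / 0.585280336 ≈ 301.97.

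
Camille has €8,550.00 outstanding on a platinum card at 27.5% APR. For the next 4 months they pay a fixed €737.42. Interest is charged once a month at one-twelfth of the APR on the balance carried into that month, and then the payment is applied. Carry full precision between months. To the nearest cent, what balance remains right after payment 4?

€6,308.47

Monthly rate r = 27.5%/12 = 2.29167% = 0.0229167.
Each month: B ← B·(1+r) − €737.42.
Month 1: interest €195.94; balance after payment €8,008.52.
Month 2: interest €183.53; balance after payment €7,454.63.
Month 3: interest €170.84; balance after payment €6,888.04.
Month 4: interest €157.85; balance after payment €6,308.47.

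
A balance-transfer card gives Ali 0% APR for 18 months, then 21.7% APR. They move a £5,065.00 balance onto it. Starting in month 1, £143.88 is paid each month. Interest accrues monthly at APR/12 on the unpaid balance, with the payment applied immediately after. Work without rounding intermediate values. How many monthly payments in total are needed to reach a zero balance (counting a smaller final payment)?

39 months

Promo months 1–18 at r₀ = 0%/12 = 0; months 19+ at r₁ = 21.7%/12 = 0.0180833.
After month 18 (no interest yet): B = £5,065.00 − 18·£143.88 = £2,475.16.
Then at r₁ with £143.88/mo: n₂ = −ln(1 − r₁·B/P)/ln(1+r₁) ≈ 20.79 → 21 more payments.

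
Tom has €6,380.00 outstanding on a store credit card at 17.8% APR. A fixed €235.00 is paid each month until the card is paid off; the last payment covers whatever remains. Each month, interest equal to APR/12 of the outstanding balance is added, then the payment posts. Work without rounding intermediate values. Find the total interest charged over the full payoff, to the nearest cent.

€1,844.96

Monthly rate r = 17.8%/12 = 1.48333% = 0.0148333.
Payoff takes n = ⌈−ln(1 − rB₀/P)/ln(1+r)⌉ = ⌈35.000⌉ = 35 payments; the last is €234.96.
Total paid = 34·€235.00 + €234.96 = €8,224.96.
Total interest = total paid − principal = €8,224.96 − €6,380.00 = €1,844.96.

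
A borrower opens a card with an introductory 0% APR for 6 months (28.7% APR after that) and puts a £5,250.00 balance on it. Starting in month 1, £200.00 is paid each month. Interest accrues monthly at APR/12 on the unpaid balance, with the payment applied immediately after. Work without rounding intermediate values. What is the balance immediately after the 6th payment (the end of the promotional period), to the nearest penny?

Promo months 1–6 at r₀ = 0%/12 = 0; months 7+ at r₁ = 28.7%/12 = 0.0239167.
After month 6 (no interest yet): B = £5,250.00 − 6·£200.00 = £4,050.00.

£4,050.00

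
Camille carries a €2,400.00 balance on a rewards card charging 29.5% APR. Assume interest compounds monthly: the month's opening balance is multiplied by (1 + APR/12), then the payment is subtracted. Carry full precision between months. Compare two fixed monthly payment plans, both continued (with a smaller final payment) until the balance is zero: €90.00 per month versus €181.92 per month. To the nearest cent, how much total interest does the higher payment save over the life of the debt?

Monthly rate r = 29.5%/12 = 2.45833% = 0.0245833.
At €90.00/mo: n = ⌈−ln(1 − rB₀/P)/ln(1+r)⌉ = 44 payments (last €79.87); total interest = total paid − €2,400.00 = €1,549.87.
At €181.92/mo: 17 payments (last €26.16); total interest €536.88.
Interest saved = €1,549.87 − €536.88 = €1,012.99.

€1,012.99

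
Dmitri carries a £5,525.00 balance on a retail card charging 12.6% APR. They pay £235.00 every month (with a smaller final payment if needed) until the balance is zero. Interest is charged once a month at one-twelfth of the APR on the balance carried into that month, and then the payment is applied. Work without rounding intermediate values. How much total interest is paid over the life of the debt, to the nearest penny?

Monthly rate r = 12.6%/12 = 1.05% = 0.0105.
Payoff takes n = ⌈−ln(1 − rB₀/P)/ln(1+r)⌉ = ⌈27.142⌉ = 28 payments; the last is £33.55.
Total paid = 27·£235.00 + £33.55 = £6,378.55.
Total interest = total paid − principal = £6,378.55 − £5,525.00 = £853.55.

£853.55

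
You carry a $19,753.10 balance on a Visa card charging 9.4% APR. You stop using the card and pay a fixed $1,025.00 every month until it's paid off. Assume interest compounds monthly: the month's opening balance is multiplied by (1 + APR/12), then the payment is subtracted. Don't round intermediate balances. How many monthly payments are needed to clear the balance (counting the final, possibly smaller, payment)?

Monthly rate r = 9.4%/12 = 0.783333% = 0.00783333.
Recurrence: B ← B·(1+r) − $1,025.00.
Month 1: interest $154.73; balance after payment $18,882.83.
Month 2: interest $147.92; balance after payment $18,005.75.
Closed form: n = −ln(1 − rB₀/P)/ln(1+r) = −ln(0.84904)/ln(1.00783) ≈ 20.973, so the balance reaches zero during payment 21.

21 payments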